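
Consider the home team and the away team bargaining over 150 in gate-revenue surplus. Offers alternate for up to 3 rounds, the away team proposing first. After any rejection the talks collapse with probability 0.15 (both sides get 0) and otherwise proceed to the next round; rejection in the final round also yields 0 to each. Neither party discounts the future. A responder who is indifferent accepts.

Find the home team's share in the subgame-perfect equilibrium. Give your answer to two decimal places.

19.13

Round 3 (the away team proposes): the home team will accept anything ≥ 0, so the away team offers 0 and keeps 150.
Round 2 (the home team proposes): rejecting gives the away team an expected 0.85 × 150 = 127.5, so the home team offers 127.5, keeping 22.5.
Round 1 (the away team proposes): rejecting gives the home team an expected 0.85 × 22.5 = 19.125. The away team offers 19.125 and keeps 150 − 19.125 = 130.875.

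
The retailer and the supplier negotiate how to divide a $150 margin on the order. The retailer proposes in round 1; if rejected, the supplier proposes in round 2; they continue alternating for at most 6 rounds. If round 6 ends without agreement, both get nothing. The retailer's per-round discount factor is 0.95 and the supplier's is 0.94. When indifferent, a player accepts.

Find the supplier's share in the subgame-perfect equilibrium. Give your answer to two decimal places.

Round 6 (the supplier proposes): rejection yields 0 for the retailer; the supplier offers 0 and keeps 150.
Round 5 (the retailer proposes): the supplier can get 150 next round, worth 0.94 × 150 = 141 now. The retailer offers 141 and keeps 150 − 141 = 9.
Round 4 (the supplier proposes): the retailer can get 9 next round, worth 0.95 × 9 = 8.55 now, so the supplier offers 8.55, keeping 141.45.
Round 3 (the retailer proposes): the supplier can get 141.45 next round, worth 0.94 × 141.45 = 132.963 now; the retailer offers that and keeps 17.037.
Round 2 (the supplier proposes): the retailer can get 17.037 next round, worth 0.95 × 17.037 = 16.18515 now. The supplier offers 16.18515 and keeps 150 − 16.18515 = 133.81485.
Round 1 (the retailer proposes): the supplier can get 133.81485 next round, worth 0.94 × 133.81485 = 125.785959 now; the retailer offers that and keeps 24.214041.

125.79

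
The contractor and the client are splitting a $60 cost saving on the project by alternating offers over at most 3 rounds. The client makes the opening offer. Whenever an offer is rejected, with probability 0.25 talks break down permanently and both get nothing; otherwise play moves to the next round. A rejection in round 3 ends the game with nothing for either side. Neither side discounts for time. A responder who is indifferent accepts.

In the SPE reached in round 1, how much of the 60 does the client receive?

Round 3 (the client proposes): the contractor will accept anything ≥ 0, so the client offers 0 and keeps 60.
Round 2 (the contractor proposes): rejecting gives the client an expected 0.75 × 60 = 45, so the contractor offers 45, keeping 15.
Round 1 (the client proposes): rejecting gives the contractor an expected 0.75 × 15 = 11.25; the client offers that and keeps 48.75.

48.75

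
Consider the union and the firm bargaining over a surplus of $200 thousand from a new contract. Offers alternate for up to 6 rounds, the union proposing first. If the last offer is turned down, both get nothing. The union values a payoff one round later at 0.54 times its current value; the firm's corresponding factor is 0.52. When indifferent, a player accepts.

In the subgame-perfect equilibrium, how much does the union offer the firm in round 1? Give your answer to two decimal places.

69.47

Round 6 (the firm proposes): rejection yields 0 for the union; the firm offers 0 and keeps 200.
Round 5 (the union proposes): the firm can get 200 next round, worth 0.52 × 200 = 104 now; the union offers that and keeps 96.
Round 4 (the firm proposes): the union can get 96 next round, worth 0.54 × 96 = 51.84 now, so the firm offers 51.84, keeping 148.16.
Round 3 (the union proposes): the firm can get 148.16 next round, worth 0.52 × 148.16 = 77.0432 now, so the union offers 77.0432, keeping 122.9568.
Round 2 (the firm proposes): the union can get 122.9568 next round, worth 0.54 × 122.9568 = 66.396672 now. The firm offers 66.396672 and keeps 200 − 66.396672 = 133.603328.
Round 1 (the union proposes): the firm can get 133.603328 next round, worth 0.52 × 133.603328 = 69.47373056 now; the union offers that and keeps 130.52626944.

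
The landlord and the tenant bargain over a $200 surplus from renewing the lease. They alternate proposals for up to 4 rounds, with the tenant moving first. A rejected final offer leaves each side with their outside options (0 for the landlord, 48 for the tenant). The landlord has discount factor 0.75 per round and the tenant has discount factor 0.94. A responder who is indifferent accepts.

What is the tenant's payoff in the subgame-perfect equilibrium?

110.63

By backward induction:
Round 4 (the landlord proposes): the tenant gets 48 if talks fail, so the landlord offers 48 and keeps 152.
Round 3 (the tenant proposes): the landlord can get 152 next round, worth 0.75 × 152 = 114 now. The tenant offers 114 and keeps 200 − 114 = 86.
Round 2 (the landlord proposes): the tenant can get 86 next round, worth 0.94 × 86 = 80.84 now, so the landlord offers 80.84, keeping 119.16.
Round 1 (the tenant proposes): the landlord can get 119.16 next round, worth 0.75 × 119.16 = 89.37 now; the tenant offers that and keeps 110.63.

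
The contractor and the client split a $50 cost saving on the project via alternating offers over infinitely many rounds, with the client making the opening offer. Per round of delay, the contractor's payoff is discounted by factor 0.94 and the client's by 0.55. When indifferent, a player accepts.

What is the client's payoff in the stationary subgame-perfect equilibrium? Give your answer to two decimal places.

In a stationary SPE each proposer offers the other exactly their discounted continuation value.
If the client keeps x when proposing and the contractor keeps y when proposing, then x = 50 − 0.94y and y = 50 − 0.55x.
Solving: x = 50(1 − 0.94) / (1 − 0.55·0.94) = 3 / 0.483 ≈ 6.2112.
The contractor gets 50 − 6.2112 ≈ 43.7888.

6.21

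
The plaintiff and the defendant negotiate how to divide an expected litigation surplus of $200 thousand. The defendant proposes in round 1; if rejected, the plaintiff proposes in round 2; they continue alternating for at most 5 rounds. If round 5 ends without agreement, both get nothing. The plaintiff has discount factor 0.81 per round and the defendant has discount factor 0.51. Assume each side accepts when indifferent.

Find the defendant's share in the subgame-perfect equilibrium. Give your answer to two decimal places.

87.83

Work backward from the last round.
Round 5 (the defendant proposes): the plaintiff will accept anything ≥ 0, so the defendant offers 0 and keeps 200.
Round 4 (the plaintiff proposes): the defendant can get 200 next round, worth 0.51 × 200 = 102 now; the plaintiff offers that and keeps 98.
Round 3 (the defendant proposes): the plaintiff can get 98 next round, worth 0.81 × 98 = 79.38 now; the defendant offers that and keeps 120.62.
Round 2 (the plaintiff proposes): the defendant can get 120.62 next round, worth 0.51 × 120.62 = 61.5162 now, so the plaintiff offers 61.5162, keeping 138.4838.
Round 1 (the defendant proposes): the plaintiff can get 138.4838 next round, worth 0.81 × 138.4838 = 112.171878 now; the defendant offers that and keeps 87.828122.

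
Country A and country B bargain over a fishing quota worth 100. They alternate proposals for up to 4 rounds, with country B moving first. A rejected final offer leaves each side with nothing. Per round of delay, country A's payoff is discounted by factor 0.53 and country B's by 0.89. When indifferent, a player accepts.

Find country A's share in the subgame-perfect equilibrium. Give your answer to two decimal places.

Work backward from the last round.
Round 4 (country A proposes): rejection yields 0 for country B; country A offers 0 and keeps 100.
Round 3 (country B proposes): country A can get 100 next round, worth 0.53 × 100 = 53 now, so country B offers 53, keeping 47.
Round 2 (country A proposes): country B can get 47 next round, worth 0.89 × 47 = 41.83 now; country A offers that and keeps 58.17.
Round 1 (country B proposes): country A can get 58.17 next round, worth 0.53 × 58.17 = 30.8301 now, so country B offers 30.8301, keeping 69.1699.

30.83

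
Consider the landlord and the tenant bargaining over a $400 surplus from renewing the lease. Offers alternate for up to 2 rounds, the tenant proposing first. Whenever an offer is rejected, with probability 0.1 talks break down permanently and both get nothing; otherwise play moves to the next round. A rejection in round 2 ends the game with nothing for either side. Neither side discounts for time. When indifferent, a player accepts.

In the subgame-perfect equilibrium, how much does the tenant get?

40

By backward induction:
Round 2 (the landlord proposes): the tenant will accept anything ≥ 0, so the landlord offers 0 and keeps 400.
Round 1 (the tenant proposes): rejecting gives the landlord an expected 0.9 × 400 = 360. The tenant offers 360 and keeps 400 − 360 = 40.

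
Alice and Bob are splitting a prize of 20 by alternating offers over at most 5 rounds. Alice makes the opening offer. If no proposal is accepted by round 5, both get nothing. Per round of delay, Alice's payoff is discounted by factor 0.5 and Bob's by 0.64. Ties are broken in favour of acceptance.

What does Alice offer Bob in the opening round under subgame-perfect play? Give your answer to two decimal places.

8.45

Round 5 (Alice proposes): Bob will accept anything ≥ 0, so Alice offers 0 and keeps 20.
Round 4 (Bob proposes): Alice can get 20 next round, worth 0.5 × 20 = 10 now. Bob offers 10 and keeps 20 − 10 = 10.
Round 3 (Alice proposes): Bob can get 10 next round, worth 0.64 × 10 = 6.4 now, so Alice offers 6.4, keeping 13.6.
Round 2 (Bob proposes): Alice can get 13.6 next round, worth 0.5 × 13.6 = 6.8 now, so Bob offers 6.8, keeping 13.2.
Round 1 (Alice proposes): Bob can get 13.2 next round, worth 0.64 × 13.2 = 8.448 now. Alice offers 8.448 and keeps 20 − 8.448 = 11.552.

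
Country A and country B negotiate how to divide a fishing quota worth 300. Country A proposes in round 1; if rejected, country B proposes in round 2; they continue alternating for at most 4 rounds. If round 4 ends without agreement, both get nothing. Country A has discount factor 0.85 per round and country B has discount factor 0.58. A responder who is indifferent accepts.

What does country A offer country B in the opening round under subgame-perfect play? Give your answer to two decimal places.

Round 4 (country B proposes): country A will accept anything ≥ 0, so country B offers 0 and keeps 300.
Round 3 (country A proposes): country B can get 300 next round, worth 0.58 × 300 = 174 now, so country A offers 174, keeping 126.
Round 2 (country B proposes): country A can get 126 next round, worth 0.85 × 126 = 107.1 now, so country B offers 107.1, keeping 192.9.
Round 1 (country A proposes): country B can get 192.9 next round, worth 0.58 × 192.9 = 111.882 now, so country A offers 111.882, keeping 188.118.

111.88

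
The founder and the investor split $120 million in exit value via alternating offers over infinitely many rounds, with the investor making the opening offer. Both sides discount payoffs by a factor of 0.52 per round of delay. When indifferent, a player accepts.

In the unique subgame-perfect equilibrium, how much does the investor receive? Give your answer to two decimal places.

In a stationary SPE each proposer offers the other exactly their discounted continuation value.
If the investor keeps x when proposing and the founder keeps y when proposing, then x = 120 − 0.52y and y = 120 − 0.52x.
Solving: x = 120(1 − 0.52) / (1 − 0.52·0.52) = 57.6 / 0.7296 ≈ 78.9474.
The founder gets 120 − 78.9474 ≈ 41.0526.

78.95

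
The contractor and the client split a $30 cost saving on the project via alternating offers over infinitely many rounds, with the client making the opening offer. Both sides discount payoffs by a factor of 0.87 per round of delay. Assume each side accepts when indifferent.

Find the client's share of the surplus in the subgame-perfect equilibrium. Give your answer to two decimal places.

In a stationary SPE each proposer offers the other exactly their discounted continuation value.
If the client keeps x when proposing and the contractor keeps y when proposing, then x = 30 − 0.87y and y = 30 − 0.87x.
Solving: x = 30(1 − 0.87) / (1 − 0.87·0.87) = 3.9 / 0.2431 ≈ 16.0428.
The contractor gets 30 − 16.0428 ≈ 13.9572.

16.04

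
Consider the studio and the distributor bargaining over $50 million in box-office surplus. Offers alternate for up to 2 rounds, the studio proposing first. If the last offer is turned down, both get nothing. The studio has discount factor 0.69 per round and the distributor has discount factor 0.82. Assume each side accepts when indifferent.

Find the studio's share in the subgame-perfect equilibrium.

9

Work backward from the last round.
Round 2 (the distributor proposes): rejection yields 0 for the studio; the distributor offers 0 and keeps 50.
Round 1 (the studio proposes): the distributor can get 50 next round, worth 0.82 × 50 = 41 now. The studio offers 41 and keeps 50 − 41 = 9.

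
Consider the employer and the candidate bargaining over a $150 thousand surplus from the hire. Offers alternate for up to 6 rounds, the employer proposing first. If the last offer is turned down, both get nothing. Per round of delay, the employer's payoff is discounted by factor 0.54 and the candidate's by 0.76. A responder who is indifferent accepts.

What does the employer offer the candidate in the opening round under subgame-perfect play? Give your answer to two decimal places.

Round 6 (the candidate proposes): the employer will accept anything ≥ 0, so the candidate offers 0 and keeps 150.
Round 5 (the employer proposes): the candidate can get 150 next round, worth 0.76 × 150 = 114 now; the employer offers that and keeps 36.
Round 4 (the candidate proposes): the employer can get 36 next round, worth 0.54 × 36 = 19.44 now. The candidate offers 19.44 and keeps 150 − 19.44 = 130.56.
Round 3 (the employer proposes): the candidate can get 130.56 next round, worth 0.76 × 130.56 = 99.2256 now, so the employer offers 99.2256, keeping 50.7744.
Round 2 (the candidate proposes): the employer can get 50.7744 next round, worth 0.54 × 50.7744 = 27.418176 now; the candidate offers that and keeps 122.581824.
Round 1 (the employer proposes): the candidate can get 122.581824 next round, worth 0.76 × 122.581824 = 93.16218624 now. The employer offers 93.16218624 and keeps 150 − 93.16218624 = 56.83781376.

93.16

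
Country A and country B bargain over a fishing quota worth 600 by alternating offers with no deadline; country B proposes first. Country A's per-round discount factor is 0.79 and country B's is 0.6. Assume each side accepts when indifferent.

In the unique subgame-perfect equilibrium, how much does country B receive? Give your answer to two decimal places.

239.54

In a stationary SPE each proposer offers the other exactly their discounted continuation value.
If country B keeps x when proposing and country A keeps y when proposing, then x = 600 − 0.79y and y = 600 − 0.6x.
Solving: x = 600(1 − 0.79) / (1 − 0.6·0.79) = 126 / 0.526 ≈ 239.5437.
Country A gets 600 − 239.5437 ≈ 360.4563.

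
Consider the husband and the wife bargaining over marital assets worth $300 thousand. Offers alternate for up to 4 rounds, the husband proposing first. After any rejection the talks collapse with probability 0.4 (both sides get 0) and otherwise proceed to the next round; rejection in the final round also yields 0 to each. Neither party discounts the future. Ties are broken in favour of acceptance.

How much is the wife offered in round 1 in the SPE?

Round 4 (the wife proposes): the husband will accept anything ≥ 0, so the wife offers 0 and keeps 300.
Round 3 (the husband proposes): rejecting gives the wife an expected 0.6 × 300 = 180, so the husband offers 180, keeping 120.
Round 2 (the wife proposes): rejecting gives the husband an expected 0.6 × 120 = 72, so the wife offers 72, keeping 228.
Round 1 (the husband proposes): rejecting gives the wife an expected 0.6 × 228 = 136.8, so the husband offers 136.8, keeping 163.2.

136.8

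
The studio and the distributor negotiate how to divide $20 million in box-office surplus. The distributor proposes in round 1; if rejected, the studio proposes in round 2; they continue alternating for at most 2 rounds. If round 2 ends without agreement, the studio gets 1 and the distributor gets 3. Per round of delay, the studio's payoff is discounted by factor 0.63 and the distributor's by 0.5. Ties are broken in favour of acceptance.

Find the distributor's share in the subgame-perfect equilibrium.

9.29

Round 2 (the studio proposes): the distributor gets 3 if talks fail, so the studio offers 3 and keeps 17.
Round 1 (the distributor proposes): the studio can get 17 next round, worth 0.63 × 17 = 10.71 now, so the distributor offers 10.71, keeping 9.29.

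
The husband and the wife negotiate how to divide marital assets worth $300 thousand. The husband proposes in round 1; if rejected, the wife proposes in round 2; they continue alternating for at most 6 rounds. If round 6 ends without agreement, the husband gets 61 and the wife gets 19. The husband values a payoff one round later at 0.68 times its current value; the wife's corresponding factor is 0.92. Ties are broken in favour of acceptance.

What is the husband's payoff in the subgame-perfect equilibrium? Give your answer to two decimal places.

Round 6 (the wife proposes): the husband gets 61 if talks fail, so the wife offers 61 and keeps 239.
Round 5 (the husband proposes): the wife can get 239 next round, worth 0.92 × 239 = 219.88 now; the husband offers that and keeps 80.12.
Round 4 (the wife proposes): the husband can get 80.12 next round, worth 0.68 × 80.12 = 54.4816 now. The wife offers 54.4816 and keeps 300 − 54.4816 = 245.5184.
Round 3 (the husband proposes): the wife can get 245.5184 next round, worth 0.92 × 245.5184 = 225.876928 now, so the husband offers 225.876928, keeping 74.123072.
Round 2 (the wife proposes): the husband can get 74.123072 next round, worth 0.68 × 74.123072 = 50.40368896 now; the wife offers that and keeps 249.59631104.
Round 1 (the husband proposes): the wife can get 249.59631104 next round, worth 0.92 × 249.59631104 = 229.6286061568 now. The husband offers 229.6286061568 and keeps 300 − 229.6286061568 = 70.3713938432.

70.37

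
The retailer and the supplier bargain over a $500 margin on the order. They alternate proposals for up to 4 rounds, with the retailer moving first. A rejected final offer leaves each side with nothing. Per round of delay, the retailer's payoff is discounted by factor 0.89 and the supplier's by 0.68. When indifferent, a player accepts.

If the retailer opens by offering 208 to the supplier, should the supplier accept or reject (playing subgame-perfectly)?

Round 4 (the supplier proposes): rejection yields 0 for the retailer; the supplier offers 0 and keeps 500.
Round 3 (the retailer proposes): the supplier can get 500 next round, worth 0.68 × 500 = 340 now; the retailer offers that and keeps 160.
Round 2 (the supplier proposes): the retailer can get 160 next round, worth 0.89 × 160 = 142.4 now; the supplier offers that and keeps 357.6.
So by rejecting in round 1, the supplier gets 357.6 next round, worth 0.68 × 357.6 = 243.168 now.
Offer 208 < 243.168, so the supplier rejects.

Reject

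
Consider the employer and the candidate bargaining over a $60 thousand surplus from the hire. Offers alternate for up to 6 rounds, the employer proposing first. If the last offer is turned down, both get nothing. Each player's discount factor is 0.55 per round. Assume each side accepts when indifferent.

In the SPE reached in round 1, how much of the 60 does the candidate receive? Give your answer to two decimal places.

22.36

Round 6 (the candidate proposes): rejection yields 0 for the employer; the candidate offers 0 and keeps 60.
Round 5 (the employer proposes): the candidate can get 60 next round, worth 0.55 × 60 = 33 now; the employer offers that and keeps 27.
Round 4 (the candidate proposes): the employer can get 27 next round, worth 0.55 × 27 = 14.85 now; the candidate offers that and keeps 45.15.
Round 3 (the employer proposes): the candidate can get 45.15 next round, worth 0.55 × 45.15 = 24.8325 now. The employer offers 24.8325 and keeps 60 − 24.8325 = 35.1675.
Round 2 (the candidate proposes): the employer can get 35.1675 next round, worth 0.55 × 35.1675 = 19.342125 now. The candidate offers 19.342125 and keeps 60 − 19.342125 = 40.657875.
Round 1 (the employer proposes): the candidate can get 40.657875 next round, worth 0.55 × 40.657875 = 22.36183125 now, so the employer offers 22.36183125, keeping 37.63816875.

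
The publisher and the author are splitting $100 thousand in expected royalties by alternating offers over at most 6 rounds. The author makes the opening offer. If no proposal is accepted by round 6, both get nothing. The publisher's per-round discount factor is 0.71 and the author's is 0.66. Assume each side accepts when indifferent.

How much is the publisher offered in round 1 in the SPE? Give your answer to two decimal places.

Round 6 (the publisher proposes): the author will accept anything ≥ 0, so the publisher offers 0 and keeps 100.
Round 5 (the author proposes): the publisher can get 100 next round, worth 0.71 × 100 = 71 now; the author offers that and keeps 29.
Round 4 (the publisher proposes): the author can get 29 next round, worth 0.66 × 29 = 19.14 now; the publisher offers that and keeps 80.86.
Round 3 (the author proposes): the publisher can get 80.86 next round, worth 0.71 × 80.86 = 57.4106 now. The author offers 57.4106 and keeps 100 − 57.4106 = 42.5894.
Round 2 (the publisher proposes): the author can get 42.5894 next round, worth 0.66 × 42.5894 = 28.109004 now. The publisher offers 28.109004 and keeps 100 − 28.109004 = 71.890996.
Round 1 (the author proposes): the publisher can get 71.890996 next round, worth 0.71 × 71.890996 = 51.04260716 now; the author offers that and keeps 48.95739284.

51.04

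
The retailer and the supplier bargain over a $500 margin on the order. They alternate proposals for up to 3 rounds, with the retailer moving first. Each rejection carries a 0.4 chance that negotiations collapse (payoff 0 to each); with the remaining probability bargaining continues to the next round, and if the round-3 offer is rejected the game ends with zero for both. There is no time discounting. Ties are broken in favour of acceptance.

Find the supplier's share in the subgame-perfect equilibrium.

Round 3 (the retailer proposes): rejection yields 0 for the supplier; the retailer offers 0 and keeps 500.
Round 2 (the supplier proposes): rejecting gives the retailer an expected 0.6 × 500 = 300. The supplier offers 300 and keeps 500 − 300 = 200.
Round 1 (the retailer proposes): rejecting gives the supplier an expected 0.6 × 200 = 120. The retailer offers 120 and keeps 500 − 120 = 380.

120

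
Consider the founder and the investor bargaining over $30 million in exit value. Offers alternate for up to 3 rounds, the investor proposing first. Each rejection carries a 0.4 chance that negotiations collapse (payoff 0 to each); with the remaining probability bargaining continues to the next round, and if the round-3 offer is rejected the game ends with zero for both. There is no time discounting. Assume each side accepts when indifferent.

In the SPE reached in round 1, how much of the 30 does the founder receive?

Round 3 (the investor proposes): rejection yields 0 for the founder; the investor offers 0 and keeps 30.
Round 2 (the founder proposes): rejecting gives the investor an expected 0.6 × 30 = 18, so the founder offers 18, keeping 12.
Round 1 (the investor proposes): rejecting gives the founder an expected 0.6 × 12 = 7.2; the investor offers that and keeps 22.8.

7.2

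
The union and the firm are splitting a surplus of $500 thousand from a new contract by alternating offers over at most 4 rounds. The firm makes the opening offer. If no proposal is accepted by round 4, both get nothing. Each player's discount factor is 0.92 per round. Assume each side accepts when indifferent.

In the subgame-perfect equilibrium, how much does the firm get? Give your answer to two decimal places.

By backward induction:
Round 4 (the union proposes): the firm will accept anything ≥ 0, so the union offers 0 and keeps 500.
Round 3 (the firm proposes): the union can get 500 next round, worth 0.92 × 500 = 460 now; the firm offers that and keeps 40.
Round 2 (the union proposes): the firm can get 40 next round, worth 0.92 × 40 = 36.8 now; the union offers that and keeps 463.2.
Round 1 (the firm proposes): the union can get 463.2 next round, worth 0.92 × 463.2 = 426.144 now, so the firm offers 426.144, keeping 73.856.

73.86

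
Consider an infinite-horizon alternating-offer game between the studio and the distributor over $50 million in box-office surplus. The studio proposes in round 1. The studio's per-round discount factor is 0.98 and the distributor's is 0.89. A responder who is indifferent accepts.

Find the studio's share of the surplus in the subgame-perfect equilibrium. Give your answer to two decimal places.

43.04

Let x be the studio's share when the studio proposes and y be the distributor's share when the distributor proposes.
The distributor accepts iff offered ≥ 0.89·y, so x = 50 − 0.89y. Symmetrically y = 50 − 0.98x.
Substituting: x = 50 − 0.89(50 − 0.98x), giving x(1 − 0.98·0.89) = 50(1 − 0.89).
So x = 50 × 0.11 / 0.1278 ≈ 43.0360, and the distributor receives 50 − x ≈ 6.9640.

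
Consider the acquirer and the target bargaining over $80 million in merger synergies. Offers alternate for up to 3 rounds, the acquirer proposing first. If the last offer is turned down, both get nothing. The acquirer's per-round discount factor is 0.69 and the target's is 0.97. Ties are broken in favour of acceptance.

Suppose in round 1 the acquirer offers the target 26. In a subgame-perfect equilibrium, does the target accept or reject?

Round 3 (the acquirer proposes): rejection yields 0 for the target; the acquirer offers 0 and keeps 80.
Round 2 (the target proposes): the acquirer can get 80 next round, worth 0.69 × 80 = 55.2 now. The target offers 55.2 and keeps 80 − 55.2 = 24.8.
So by rejecting in round 1, the target gets 24.8 next round, worth 0.97 × 24.8 = 24.056 now.
Offer 26 ≥ 24.056, so the target accepts.

Accept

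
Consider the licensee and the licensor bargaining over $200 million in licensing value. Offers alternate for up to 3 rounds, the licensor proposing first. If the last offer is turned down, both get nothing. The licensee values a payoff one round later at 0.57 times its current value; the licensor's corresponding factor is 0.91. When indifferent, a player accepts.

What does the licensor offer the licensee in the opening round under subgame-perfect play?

Solve by backward induction from round 3.
Round 3 (the licensor proposes): rejection yields 0 for the licensee; the licensor offers 0 and keeps 200.
Round 2 (the licensee proposes): the licensor can get 200 next round, worth 0.91 × 200 = 182 now, so the licensee offers 182, keeping 18.
Round 1 (the licensor proposes): the licensee can get 18 next round, worth 0.57 × 18 = 10.26 now, so the licensor offers 10.26, keeping 189.74.

10.26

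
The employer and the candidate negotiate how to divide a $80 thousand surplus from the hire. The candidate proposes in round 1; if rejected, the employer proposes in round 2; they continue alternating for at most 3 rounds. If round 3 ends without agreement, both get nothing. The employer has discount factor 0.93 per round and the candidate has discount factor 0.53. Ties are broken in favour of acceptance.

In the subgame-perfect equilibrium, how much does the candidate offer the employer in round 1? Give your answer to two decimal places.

By backward induction:
Round 3 (the candidate proposes): the employer will accept anything ≥ 0, so the candidate offers 0 and keeps 80.
Round 2 (the employer proposes): the candidate can get 80 next round, worth 0.53 × 80 = 42.4 now. The employer offers 42.4 and keeps 80 − 42.4 = 37.6.
Round 1 (the candidate proposes): the employer can get 37.6 next round, worth 0.93 × 37.6 = 34.968 now, so the candidate offers 34.968, keeping 45.032.

34.97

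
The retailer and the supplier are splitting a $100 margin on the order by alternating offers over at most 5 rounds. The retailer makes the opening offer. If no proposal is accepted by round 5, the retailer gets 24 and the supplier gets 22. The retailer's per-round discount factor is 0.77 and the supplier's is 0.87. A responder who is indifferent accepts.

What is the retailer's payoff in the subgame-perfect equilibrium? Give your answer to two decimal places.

Round 5 (the retailer proposes): the supplier gets 22 if talks fail, so the retailer offers 22 and keeps 78.
Round 4 (the supplier proposes): the retailer can get 78 next round, worth 0.77 × 78 = 60.06 now. The supplier offers 60.06 and keeps 100 − 60.06 = 39.94.
Round 3 (the retailer proposes): the supplier can get 39.94 next round, worth 0.87 × 39.94 = 34.7478 now, so the retailer offers 34.7478, keeping 65.2522.
Round 2 (the supplier proposes): the retailer can get 65.2522 next round, worth 0.77 × 65.2522 = 50.244194 now; the supplier offers that and keeps 49.755806.
Round 1 (the retailer proposes): the supplier can get 49.755806 next round, worth 0.87 × 49.755806 = 43.28755122 now. The retailer offers 43.28755122 and keeps 100 − 43.28755122 = 56.71244878.

56.71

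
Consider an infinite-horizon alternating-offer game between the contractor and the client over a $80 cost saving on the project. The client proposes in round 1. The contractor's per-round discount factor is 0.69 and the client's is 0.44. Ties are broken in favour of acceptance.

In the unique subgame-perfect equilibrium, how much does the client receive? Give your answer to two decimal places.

Let x be the client's share when the client proposes and y be the contractor's share when the contractor proposes.
The contractor accepts iff offered ≥ 0.69·y, so x = 80 − 0.69y. Symmetrically y = 80 − 0.44x.
Substituting: x = 80 − 0.69(80 − 0.44x), giving x(1 − 0.44·0.69) = 80(1 − 0.69).
So x = 80 × 0.31 / 0.6964 ≈ 35.6117, and the contractor receives 80 − x ≈ 44.3883.

35.61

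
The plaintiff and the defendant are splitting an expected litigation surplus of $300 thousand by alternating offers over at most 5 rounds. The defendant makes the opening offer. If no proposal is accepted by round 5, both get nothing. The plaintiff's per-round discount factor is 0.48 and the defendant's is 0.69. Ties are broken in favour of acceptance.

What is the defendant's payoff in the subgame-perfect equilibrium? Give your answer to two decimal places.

240.58

Round 5 (the defendant proposes): rejection yields 0 for the plaintiff; the defendant offers 0 and keeps 300.
Round 4 (the plaintiff proposes): the defendant can get 300 next round, worth 0.69 × 300 = 207 now, so the plaintiff offers 207, keeping 93.
Round 3 (the defendant proposes): the plaintiff can get 93 next round, worth 0.48 × 93 = 44.64 now, so the defendant offers 44.64, keeping 255.36.
Round 2 (the plaintiff proposes): the defendant can get 255.36 next round, worth 0.69 × 255.36 = 176.1984 now. The plaintiff offers 176.1984 and keeps 300 − 176.1984 = 123.8016.
Round 1 (the defendant proposes): the plaintiff can get 123.8016 next round, worth 0.48 × 123.8016 = 59.424768 now; the defendant offers that and keeps 240.575232.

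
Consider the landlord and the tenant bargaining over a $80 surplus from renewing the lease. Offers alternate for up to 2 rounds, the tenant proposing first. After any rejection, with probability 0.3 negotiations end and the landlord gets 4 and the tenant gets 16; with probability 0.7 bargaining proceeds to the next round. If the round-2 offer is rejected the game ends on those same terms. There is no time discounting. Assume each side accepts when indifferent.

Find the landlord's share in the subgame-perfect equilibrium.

46

By backward induction:
Round 2 (the landlord proposes): the tenant gets 16 if talks fail, so the landlord offers 16 and keeps 64.
Round 1 (the tenant proposes): rejecting gives the landlord an expected 0.7 × 64 + 0.3 × 4 = 46; the tenant offers that and keeps 34.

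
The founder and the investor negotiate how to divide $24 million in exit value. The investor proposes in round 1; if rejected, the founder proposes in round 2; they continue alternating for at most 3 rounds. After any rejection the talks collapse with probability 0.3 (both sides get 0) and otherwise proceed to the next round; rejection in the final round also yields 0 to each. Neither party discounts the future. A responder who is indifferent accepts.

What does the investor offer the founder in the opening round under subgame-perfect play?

5.04

Round 3 (the investor proposes): rejection yields 0 for the founder; the investor offers 0 and keeps 24.
Round 2 (the founder proposes): rejecting gives the investor an expected 0.7 × 24 = 16.8. The founder offers 16.8 and keeps 24 − 16.8 = 7.2.
Round 1 (the investor proposes): rejecting gives the founder an expected 0.7 × 7.2 = 5.04; the investor offers that and keeps 18.96.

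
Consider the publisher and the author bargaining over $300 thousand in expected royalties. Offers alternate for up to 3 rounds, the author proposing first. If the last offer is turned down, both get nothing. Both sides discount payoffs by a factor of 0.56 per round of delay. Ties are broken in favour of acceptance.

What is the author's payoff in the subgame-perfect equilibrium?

By backward induction:
Round 3 (the author proposes): the publisher will accept anything ≥ 0, so the author offers 0 and keeps 300.
Round 2 (the publisher proposes): the author can get 300 next round, worth 0.56 × 300 = 168 now, so the publisher offers 168, keeping 132.
Round 1 (the author proposes): the publisher can get 132 next round, worth 0.56 × 132 = 73.92 now; the author offers that and keeps 226.08.

226.08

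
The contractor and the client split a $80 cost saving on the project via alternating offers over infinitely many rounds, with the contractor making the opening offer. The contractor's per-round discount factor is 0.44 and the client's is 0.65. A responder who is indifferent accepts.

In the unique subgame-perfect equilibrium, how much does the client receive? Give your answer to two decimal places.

In a stationary SPE each proposer offers the other exactly their discounted continuation value.
If the contractor keeps x when proposing and the client keeps y when proposing, then x = 80 − 0.65y and y = 80 − 0.44x.
Solving: x = 80(1 − 0.65) / (1 − 0.44·0.65) = 28 / 0.714 ≈ 39.2157.
The client gets 80 − 39.2157 ≈ 40.7843.

40.78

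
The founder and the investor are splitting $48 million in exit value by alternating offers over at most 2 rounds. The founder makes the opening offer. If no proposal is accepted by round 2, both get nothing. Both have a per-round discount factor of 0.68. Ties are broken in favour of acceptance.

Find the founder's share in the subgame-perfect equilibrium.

Work backward from the last round.
Round 2 (the investor proposes): the founder will accept anything ≥ 0, so the investor offers 0 and keeps 48.
Round 1 (the founder proposes): the investor can get 48 next round, worth 0.68 × 48 = 32.64 now. The founder offers 32.64 and keeps 48 − 32.64 = 15.36.

15.36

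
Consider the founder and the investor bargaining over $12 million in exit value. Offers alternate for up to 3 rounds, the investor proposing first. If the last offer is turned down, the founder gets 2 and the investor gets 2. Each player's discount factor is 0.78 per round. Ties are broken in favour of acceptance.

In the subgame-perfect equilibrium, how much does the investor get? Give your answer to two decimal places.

8.72

Round 3 (the investor proposes): the founder gets 2 if talks fail, so the investor offers 2 and keeps 10.
Round 2 (the founder proposes): the investor can get 10 next round, worth 0.78 × 10 = 7.8 now, so the founder offers 7.8, keeping 4.2.
Round 1 (the investor proposes): the founder can get 4.2 next round, worth 0.78 × 4.2 = 3.276 now; the investor offers that and keeps 8.724.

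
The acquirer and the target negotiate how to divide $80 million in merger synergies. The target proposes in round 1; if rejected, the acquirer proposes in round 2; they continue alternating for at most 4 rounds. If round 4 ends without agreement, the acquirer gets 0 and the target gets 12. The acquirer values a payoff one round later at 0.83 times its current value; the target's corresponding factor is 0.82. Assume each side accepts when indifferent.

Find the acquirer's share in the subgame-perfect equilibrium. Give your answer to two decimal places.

Work backward from the last round.
Round 4 (the acquirer proposes): the target gets 12 if talks fail, so the acquirer offers 12 and keeps 68.
Round 3 (the target proposes): the acquirer can get 68 next round, worth 0.83 × 68 = 56.44 now; the target offers that and keeps 23.56.
Round 2 (the acquirer proposes): the target can get 23.56 next round, worth 0.82 × 23.56 = 19.3192 now; the acquirer offers that and keeps 60.6808.
Round 1 (the target proposes): the acquirer can get 60.6808 next round, worth 0.83 × 60.6808 = 50.365064 now, so the target offers 50.365064, keeping 29.634936.

50.37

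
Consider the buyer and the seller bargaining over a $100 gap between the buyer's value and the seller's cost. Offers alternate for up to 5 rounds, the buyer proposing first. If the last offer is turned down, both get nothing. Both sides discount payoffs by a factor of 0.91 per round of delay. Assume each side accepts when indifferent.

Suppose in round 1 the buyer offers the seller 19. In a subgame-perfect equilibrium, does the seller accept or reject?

Round 5 (the buyer proposes): rejection yields 0 for the seller; the buyer offers 0 and keeps 100.
Round 4 (the seller proposes): the buyer can get 100 next round, worth 0.91 × 100 = 91 now. The seller offers 91 and keeps 100 − 91 = 9.
Round 3 (the buyer proposes): the seller can get 9 next round, worth 0.91 × 9 = 8.19 now, so the buyer offers 8.19, keeping 91.81.
Round 2 (the seller proposes): the buyer can get 91.81 next round, worth 0.91 × 91.81 = 83.5471 now. The seller offers 83.5471 and keeps 100 − 83.5471 = 16.4529.
So by rejecting in round 1, the seller gets 16.4529 next round, worth 0.91 × 16.4529 = 14.972139 now.
Offer 19 ≥ 14.972139, so the seller accepts.

Accept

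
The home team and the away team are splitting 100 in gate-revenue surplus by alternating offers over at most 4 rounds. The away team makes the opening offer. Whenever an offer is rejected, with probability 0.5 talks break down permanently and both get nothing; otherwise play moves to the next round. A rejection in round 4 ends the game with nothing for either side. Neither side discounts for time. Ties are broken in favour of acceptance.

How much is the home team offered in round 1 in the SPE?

Round 4 (the home team proposes): the away team will accept anything ≥ 0, so the home team offers 0 and keeps 100.
Round 3 (the away team proposes): rejecting gives the home team an expected 0.5 × 100 = 50. The away team offers 50 and keeps 100 − 50 = 50.
Round 2 (the home team proposes): rejecting gives the away team an expected 0.5 × 50 = 25. The home team offers 25 and keeps 100 − 25 = 75.
Round 1 (the away team proposes): rejecting gives the home team an expected 0.5 × 75 = 37.5. The away team offers 37.5 and keeps 100 − 37.5 = 62.5.

37.5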